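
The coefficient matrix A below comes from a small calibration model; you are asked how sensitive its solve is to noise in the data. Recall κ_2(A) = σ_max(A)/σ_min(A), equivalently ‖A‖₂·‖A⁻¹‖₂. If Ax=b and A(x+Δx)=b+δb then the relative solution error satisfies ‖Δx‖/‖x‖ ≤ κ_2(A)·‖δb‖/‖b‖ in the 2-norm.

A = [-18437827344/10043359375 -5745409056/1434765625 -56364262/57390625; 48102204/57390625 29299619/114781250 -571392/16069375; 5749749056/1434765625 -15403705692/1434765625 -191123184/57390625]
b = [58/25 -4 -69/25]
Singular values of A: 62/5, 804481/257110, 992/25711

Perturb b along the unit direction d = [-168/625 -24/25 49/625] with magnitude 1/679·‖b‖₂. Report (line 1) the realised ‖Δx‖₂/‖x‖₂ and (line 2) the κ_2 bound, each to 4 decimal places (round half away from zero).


largest singular value 62/5, smallest 992/25711
condition number: (62/5) ÷ (992/25711) = 321.3875
κ_2(A)·‖δb‖/‖b‖ = 0.4733
solve Ax = b  →  x = [4.8254 -21.1099 74.6900]
‖b‖ = 5.3852, ‖x‖ = 77.7657
with δb = [-0.0021 -0.0076 0.0006], A·Δx = δb → ‖Δx‖ = 0.2056
realised ‖Δx‖/‖x‖ = 0.0026
realised/bound (from unrounded values) ≈ 0.0056

0.0026
0.4733


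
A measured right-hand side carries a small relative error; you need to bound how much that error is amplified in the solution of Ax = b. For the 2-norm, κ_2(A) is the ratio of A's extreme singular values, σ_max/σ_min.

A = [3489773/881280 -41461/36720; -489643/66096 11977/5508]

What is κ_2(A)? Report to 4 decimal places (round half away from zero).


form AᵀA = [1706598852049/24186470400 -20739683993/1007769600; -20739683993/1007769600 252078001/41990400] with trace 74071831225/967458816 and determinant 937890625/15479341056
eigenvalues of AᵀA: λ = (tr ± √(tr²−4·det))/2 = 1225/16, 765625/967458816
σ_max=√(1225/16)=(35/4), σ_min=√(765625/967458816)=(875/31104) → κ = 311.0400

311.0400


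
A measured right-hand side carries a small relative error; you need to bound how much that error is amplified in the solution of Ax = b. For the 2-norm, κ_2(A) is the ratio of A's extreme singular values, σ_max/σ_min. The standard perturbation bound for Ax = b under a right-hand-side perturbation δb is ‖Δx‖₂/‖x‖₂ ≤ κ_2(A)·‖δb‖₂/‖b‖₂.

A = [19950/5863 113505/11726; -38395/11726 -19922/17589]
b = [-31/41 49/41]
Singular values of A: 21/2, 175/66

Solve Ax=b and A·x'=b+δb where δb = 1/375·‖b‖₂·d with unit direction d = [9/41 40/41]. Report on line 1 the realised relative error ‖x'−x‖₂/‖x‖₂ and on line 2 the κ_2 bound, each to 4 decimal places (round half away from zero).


0.0037
0.0106

from the listed singular values, σ₁ = 21/2, σ_n = 175/66
condition number: (21/2) ÷ (175/66) = 3.9600
κ_2(A)·‖δb‖/‖b‖ = 0.0106
solve Ax = b  →  x = [-0.3848 0.0571]
‖b‖ = 1.4142, ‖x‖ = 0.3890
δb = ε·‖b‖·d = [0.0008 0.0037]; solving A·Δx = δb gives ‖Δx‖ = 0.0014
relative error = 0.0037
so the bound overstates the realised error by a factor of ≈ 2.8880 (computed from the unrounded values)


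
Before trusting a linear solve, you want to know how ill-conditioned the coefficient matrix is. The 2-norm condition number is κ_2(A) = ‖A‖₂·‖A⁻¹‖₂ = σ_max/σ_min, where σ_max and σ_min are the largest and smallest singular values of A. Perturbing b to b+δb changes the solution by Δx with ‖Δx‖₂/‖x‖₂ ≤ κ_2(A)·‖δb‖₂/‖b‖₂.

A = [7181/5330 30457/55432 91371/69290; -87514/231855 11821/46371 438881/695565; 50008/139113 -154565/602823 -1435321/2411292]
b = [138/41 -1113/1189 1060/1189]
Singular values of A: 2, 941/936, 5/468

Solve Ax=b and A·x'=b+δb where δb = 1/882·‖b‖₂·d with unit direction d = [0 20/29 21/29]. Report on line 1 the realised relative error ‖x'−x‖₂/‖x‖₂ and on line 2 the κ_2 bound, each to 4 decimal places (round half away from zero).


σ_max = 2, σ_min = 5/468
condition number: 2 ÷ (5/468) = 187.2000
perturbation bound = 187.2000·1/882 = 0.2122
solve Ax = b  →  x = [2.4915 0.0025 0.0059]
‖b‖ = 3.6056, ‖x‖ = 2.4915
re-solving with b+δb shifts x by Δx of norm 0.3826
realised ‖Δx‖/‖x‖ = 0.1536
tightness: 0.1536 against a bound of 0.2122 (unrounded ratio ≈ 0.7236)

0.1536
0.2122


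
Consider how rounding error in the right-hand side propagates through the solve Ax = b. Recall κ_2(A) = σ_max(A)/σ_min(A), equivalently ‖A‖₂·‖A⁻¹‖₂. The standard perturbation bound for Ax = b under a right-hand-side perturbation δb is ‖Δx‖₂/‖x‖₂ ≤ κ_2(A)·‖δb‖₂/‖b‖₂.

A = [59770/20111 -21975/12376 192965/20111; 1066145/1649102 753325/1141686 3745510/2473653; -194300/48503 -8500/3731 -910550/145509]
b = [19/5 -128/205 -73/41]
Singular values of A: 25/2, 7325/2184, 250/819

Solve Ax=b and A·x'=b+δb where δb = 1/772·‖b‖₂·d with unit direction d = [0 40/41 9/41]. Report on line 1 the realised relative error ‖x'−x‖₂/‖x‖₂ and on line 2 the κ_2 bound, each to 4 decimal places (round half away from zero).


largest singular value 25/2, smallest 250/819
κ_2(A) = (25/2) / (250/819) = 40.9500
perturbation bound = 40.9500·1/772 = 0.0530
solve Ax = b  →  x = [2.6618 -1.8047 -0.7624]
‖b‖₂ = 4.2426 and ‖x‖₂ = 3.3051
with δb = [0.0000 0.0054 0.0012], A·Δx = δb → ‖Δx‖ = 0.0180
dividing the unrounded norms, ‖Δx‖/‖x‖ = 0.0054
realised/bound (from unrounded values) ≈ 0.1027

0.0054
0.0530


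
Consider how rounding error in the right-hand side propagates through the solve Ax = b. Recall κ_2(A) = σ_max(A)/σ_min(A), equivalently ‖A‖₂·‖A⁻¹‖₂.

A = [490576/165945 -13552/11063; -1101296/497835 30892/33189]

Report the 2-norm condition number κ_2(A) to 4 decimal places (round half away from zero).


form AᵀA = [135153447424/9913587489 -18771161920/3304529163; -18771161920/3304529163 2607226000/1101509721] with trace 938570896/58660281 and determinant 102400/58660281
solving λ² − 938570896/58660281·λ + 102400/58660281 = 0 gives λ = 16, 6400/58660281
κ = σ_max/σ_min = 4/(80/7659) = 382.9500

382.9500


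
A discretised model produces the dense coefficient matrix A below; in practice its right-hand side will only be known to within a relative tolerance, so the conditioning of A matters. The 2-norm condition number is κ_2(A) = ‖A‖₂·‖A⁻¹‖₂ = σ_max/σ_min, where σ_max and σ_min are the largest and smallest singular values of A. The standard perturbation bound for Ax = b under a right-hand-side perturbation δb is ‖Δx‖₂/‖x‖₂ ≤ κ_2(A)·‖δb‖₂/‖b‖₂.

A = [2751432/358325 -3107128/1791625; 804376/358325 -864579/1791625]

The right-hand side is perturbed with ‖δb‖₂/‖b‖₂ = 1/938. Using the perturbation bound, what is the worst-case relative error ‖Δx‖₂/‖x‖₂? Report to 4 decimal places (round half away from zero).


0.3820

form AᵀA = [13147838080/205434889 -14791196808/1027174445; -14791196808/1027174445 16642786009/5135872225] with trace 345338738009/5135872225 and determinant 180848704/5135872225
char-poly roots: 1681/25 and 107584/205434889
κ = σ_max/σ_min = (41/5)/(328/14333) = 358.3250
perturbation bound = 358.3250·1/938 = 0.3820


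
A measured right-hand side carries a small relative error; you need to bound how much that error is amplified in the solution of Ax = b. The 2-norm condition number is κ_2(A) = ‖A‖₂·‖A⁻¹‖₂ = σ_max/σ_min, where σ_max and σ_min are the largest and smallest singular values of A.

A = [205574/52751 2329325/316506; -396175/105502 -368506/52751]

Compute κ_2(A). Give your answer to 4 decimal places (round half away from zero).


AᵀA = [387630569/13235044 545081600/9926283; 545081600/9926283 12264488881/119115396]; tr = 27254609/206082, det = 279841/1648656
λ_max, λ_min = (27254609/206082 ± √185696219161600/10617447681)/2 = 529/4, 529/412164
so κ_2 = √((529/4) / (529/412164)) = 321.0000

321.0000


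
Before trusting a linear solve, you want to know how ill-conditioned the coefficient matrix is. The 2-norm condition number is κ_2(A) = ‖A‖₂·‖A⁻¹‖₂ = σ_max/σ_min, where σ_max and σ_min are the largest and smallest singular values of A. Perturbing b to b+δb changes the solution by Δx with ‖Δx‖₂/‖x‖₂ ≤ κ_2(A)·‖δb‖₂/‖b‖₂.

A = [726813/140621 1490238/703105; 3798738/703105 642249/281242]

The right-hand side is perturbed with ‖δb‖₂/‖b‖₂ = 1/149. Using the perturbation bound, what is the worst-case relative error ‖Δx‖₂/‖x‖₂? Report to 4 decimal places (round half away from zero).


form AᵀA = [32861877309/587820025 547679475/23512801; 547679475/23512801 22824413361/2351280100] with trace 912851613/13912900 and determinant 43046721/347822500
char-poly roots: 6561/100 and 6561/3478225
κ = σ_max/σ_min = (81/10)/(81/1865) = 186.5000
bound on ‖Δx‖/‖x‖: κ·ε = 186.5000·1/149 = 1.2517

1.2517


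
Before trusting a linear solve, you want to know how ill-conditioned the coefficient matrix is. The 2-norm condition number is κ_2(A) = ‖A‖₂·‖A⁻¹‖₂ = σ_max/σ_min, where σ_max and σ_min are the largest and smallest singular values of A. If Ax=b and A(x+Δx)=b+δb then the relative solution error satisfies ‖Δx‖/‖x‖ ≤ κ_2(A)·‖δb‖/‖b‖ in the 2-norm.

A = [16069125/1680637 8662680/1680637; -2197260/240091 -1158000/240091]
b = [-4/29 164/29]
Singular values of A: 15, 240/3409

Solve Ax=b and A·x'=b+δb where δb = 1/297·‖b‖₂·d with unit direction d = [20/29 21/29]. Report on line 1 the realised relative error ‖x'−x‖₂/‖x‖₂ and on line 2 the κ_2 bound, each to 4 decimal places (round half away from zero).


0.0048
0.7174

σ_max = 15, σ_min = 240/3409
κ_2(A) = 15 / (240/3409) = 213.0625
κ_2(A)·‖δb‖/‖b‖ = 0.7174
solve Ax = b  →  x = [-26.9725 50.0069]
‖b‖₂ = 5.6569 and ‖x‖₂ = 56.8173
with δb = [0.0131 0.0138], A·Δx = δb → ‖Δx‖ = 0.2705
dividing the unrounded norms, ‖Δx‖/‖x‖ = 0.0048
so the bound overstates the realised error by a factor of ≈ 150.6596 (computed from the unrounded values)


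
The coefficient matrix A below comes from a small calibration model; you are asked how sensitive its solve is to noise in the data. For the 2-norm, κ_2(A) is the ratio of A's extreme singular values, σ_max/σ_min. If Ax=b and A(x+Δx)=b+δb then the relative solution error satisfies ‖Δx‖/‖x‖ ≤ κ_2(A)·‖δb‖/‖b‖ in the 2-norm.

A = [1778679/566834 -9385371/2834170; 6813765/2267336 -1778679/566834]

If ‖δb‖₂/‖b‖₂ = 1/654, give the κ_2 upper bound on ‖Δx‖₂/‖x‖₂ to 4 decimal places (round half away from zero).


0.5771

form AᵀA = [115394265441/6112737856 -151452738171/7640922320; -151452738171/7640922320 99392189913/4775576450] with trace 7212136401/181710400 and determinant 321489/29073664
solving λ² − 7212136401/181710400·λ + 321489/29073664 = 0 gives λ = 3969/100, 2025/7268416
so κ_2 = √((3969/100) / (2025/7268416)) = 377.4400
perturbation bound = 377.4400·1/654 = 0.5771


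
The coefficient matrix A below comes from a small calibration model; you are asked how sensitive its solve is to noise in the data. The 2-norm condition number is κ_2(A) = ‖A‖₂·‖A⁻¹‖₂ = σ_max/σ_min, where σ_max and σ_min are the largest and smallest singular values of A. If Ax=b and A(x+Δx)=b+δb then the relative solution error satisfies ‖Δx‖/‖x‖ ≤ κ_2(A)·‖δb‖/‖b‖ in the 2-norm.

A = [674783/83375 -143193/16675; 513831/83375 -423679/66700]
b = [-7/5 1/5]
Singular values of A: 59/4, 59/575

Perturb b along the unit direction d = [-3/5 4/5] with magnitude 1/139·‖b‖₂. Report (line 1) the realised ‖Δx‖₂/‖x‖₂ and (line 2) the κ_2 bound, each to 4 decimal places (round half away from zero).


0.0102
1.0342

σ_max = 59/4, σ_min = 59/575
κ = σ_max/σ_min = (59/4)/(59/575) = 143.7500
perturbation bound = 143.7500·1/139 = 1.0342
solve Ax = b  →  x = [7.0105 6.7703]
‖b‖₂ = 1.4142 and ‖x‖₂ = 9.7460
re-solving with b+δb shifts x by Δx of norm 0.0992
dividing the unrounded norms, ‖Δx‖/‖x‖ = 0.0102
so the bound overstates the realised error by a factor of ≈ 101.6491 (computed from the unrounded values)


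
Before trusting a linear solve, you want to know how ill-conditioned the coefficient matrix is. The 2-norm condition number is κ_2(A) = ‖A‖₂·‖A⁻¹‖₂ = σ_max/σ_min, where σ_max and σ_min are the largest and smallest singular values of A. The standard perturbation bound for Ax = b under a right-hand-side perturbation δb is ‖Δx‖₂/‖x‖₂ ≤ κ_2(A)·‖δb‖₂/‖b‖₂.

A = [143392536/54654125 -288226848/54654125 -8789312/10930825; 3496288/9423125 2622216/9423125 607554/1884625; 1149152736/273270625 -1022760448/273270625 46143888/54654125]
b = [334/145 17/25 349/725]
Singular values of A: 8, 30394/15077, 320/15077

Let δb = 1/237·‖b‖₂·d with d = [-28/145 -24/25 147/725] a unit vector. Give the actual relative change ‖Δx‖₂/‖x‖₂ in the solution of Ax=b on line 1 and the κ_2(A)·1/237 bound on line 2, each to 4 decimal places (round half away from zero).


from the listed singular values, σ₁ = 8, σ_n = 320/15077
κ = σ_max/σ_min = 8/(320/15077) = 376.9250
κ_2(A)·‖δb‖/‖b‖ = 1.5904
solve Ax = b  →  x = [22.4480 16.5235 -37.9901]
‖b‖₂ = 2.4495 and ‖x‖₂ = 47.1189
re-solving with b+δb shifts x by Δx of norm 0.4870
dividing the unrounded norms, ‖Δx‖/‖x‖ = 0.0103
realised/bound (from unrounded values) ≈ 0.0065

0.0103
1.5904


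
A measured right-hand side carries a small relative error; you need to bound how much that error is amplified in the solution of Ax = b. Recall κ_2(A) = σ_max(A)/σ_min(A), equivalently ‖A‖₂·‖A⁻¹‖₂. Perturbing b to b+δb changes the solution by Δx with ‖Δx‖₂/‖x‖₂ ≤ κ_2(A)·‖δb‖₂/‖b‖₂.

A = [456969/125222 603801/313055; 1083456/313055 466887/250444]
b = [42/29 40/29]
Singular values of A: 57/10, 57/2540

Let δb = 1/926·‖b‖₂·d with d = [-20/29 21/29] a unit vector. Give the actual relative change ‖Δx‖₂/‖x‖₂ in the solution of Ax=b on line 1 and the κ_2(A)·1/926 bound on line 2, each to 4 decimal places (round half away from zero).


σ_max = 57/10, σ_min = 57/2540
κ_2(A) = (57/10) / (57/2540) = 254.0000
worst-case relative error ≤ 254.0000 × 1/926 = 0.2743
solve Ax = b  →  x = [0.3096 0.1651]
‖b‖₂ = 2.0000 and ‖x‖₂ = 0.3509
Δx = A⁻¹·δb where δb = 1/926·2.0000·d; ‖Δx‖ = 0.0962
relative error = 0.2743
so the bound is sharp here: realised error equals the bound

0.2743
0.2743


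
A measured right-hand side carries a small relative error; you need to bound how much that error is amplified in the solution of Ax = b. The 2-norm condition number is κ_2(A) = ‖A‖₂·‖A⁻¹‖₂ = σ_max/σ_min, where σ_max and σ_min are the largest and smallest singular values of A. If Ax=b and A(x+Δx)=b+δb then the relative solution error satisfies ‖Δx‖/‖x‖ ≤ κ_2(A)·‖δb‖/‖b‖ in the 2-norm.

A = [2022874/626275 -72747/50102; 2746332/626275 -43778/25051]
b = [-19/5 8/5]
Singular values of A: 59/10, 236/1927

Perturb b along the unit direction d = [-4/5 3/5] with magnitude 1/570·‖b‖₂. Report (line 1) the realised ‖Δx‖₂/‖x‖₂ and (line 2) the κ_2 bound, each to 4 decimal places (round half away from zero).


0.0018
0.0845

from the listed singular values, σ₁ = 59/10, σ_n = 236/1927
κ = σ_max/σ_min = (59/10)/(236/1927) = 48.1750
perturbation bound = 48.1750·1/570 = 0.0845
solve Ax = b  →  x = [12.4055 30.2138]
2-norm of b is 4.1231; of x, 32.6615
re-solving with b+δb shifts x by Δx of norm 0.0591
realised ‖Δx‖/‖x‖ = 0.0018
tightness: 0.0018 against a bound of 0.0845 (unrounded ratio ≈ 0.0214)


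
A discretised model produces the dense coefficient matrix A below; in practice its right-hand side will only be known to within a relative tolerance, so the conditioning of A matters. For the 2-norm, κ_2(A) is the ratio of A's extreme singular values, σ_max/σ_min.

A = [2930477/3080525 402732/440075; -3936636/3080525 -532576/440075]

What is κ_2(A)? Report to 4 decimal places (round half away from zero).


AᵀA = [963391937761/379585371025 5242807548/2169059263; 5242807548/2169059263 17833210384/7746640225]; tr = 2184565097/451350025, det = 3748096/11283750625
solving λ² − 2184565097/451350025·λ + 3748096/11283750625 = 0 gives λ = 121/25, 30976/451350025
σ_max=√(121/25)=(11/5), σ_min=√(30976/451350025)=(176/21245) → κ = 265.5625

265.5625


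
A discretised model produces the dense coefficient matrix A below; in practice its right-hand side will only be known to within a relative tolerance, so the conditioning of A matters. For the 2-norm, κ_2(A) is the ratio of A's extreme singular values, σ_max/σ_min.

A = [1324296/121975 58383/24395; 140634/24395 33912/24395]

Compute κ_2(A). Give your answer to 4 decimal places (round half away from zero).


122.5000

form AᵀA = [7779266244/51480625 350042472/10296125; 350042472/10296125 15773697/2059225] with trace 4862349/30625 and determinant 26244/15625
char-poly roots: 3969/25 and 324/30625
κ_2(A) = √(λ_max/λ_min) = √((3969/25) / (324/30625)) = 122.5000


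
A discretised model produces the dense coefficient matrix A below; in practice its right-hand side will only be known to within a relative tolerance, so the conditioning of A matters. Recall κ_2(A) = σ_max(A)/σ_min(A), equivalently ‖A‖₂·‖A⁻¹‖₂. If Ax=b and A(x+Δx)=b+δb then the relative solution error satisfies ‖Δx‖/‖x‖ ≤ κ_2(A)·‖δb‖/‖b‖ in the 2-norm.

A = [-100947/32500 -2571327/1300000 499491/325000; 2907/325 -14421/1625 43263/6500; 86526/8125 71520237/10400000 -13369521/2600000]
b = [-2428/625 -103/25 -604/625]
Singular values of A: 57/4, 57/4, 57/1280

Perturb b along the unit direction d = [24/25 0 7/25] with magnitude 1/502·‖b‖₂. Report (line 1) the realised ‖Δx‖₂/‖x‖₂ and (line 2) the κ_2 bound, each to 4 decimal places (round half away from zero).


0.0029
0.6375

from the listed singular values, σ₁ = 57/4, σ_n = 57/1280
condition number: (57/4) ÷ (57/1280) = 320.0000
bound on ‖Δx‖/‖x‖: κ·ε = 320.0000·1/502 = 0.6375
solve Ax = b  →  x = [-0.1727 -53.7090 -71.9989]
2-norm of b is 5.7446; of x, 89.8250
re-solving with b+δb shifts x by Δx of norm 0.2570
relative error = 0.0029
tightness: 0.0029 against a bound of 0.6375 (unrounded ratio ≈ 0.0045)


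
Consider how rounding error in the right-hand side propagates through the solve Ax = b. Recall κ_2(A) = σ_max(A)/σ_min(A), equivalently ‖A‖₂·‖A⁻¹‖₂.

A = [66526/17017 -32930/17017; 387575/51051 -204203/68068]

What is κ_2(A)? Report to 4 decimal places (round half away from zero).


28.8750

M = AᵀA = [657597781/9018009 -364817965/12024012; -364817965/12024012 204321881/16032016]. tr(M)=73138825/853776, det(M)=1874161/213444
solving λ² − 73138825/853776·λ + 1874161/213444 = 0 gives λ = 1369/16, 5476/53361
σ_max=√(1369/16)=(37/4), σ_min=√(5476/53361)=(74/231) → κ = 28.8750


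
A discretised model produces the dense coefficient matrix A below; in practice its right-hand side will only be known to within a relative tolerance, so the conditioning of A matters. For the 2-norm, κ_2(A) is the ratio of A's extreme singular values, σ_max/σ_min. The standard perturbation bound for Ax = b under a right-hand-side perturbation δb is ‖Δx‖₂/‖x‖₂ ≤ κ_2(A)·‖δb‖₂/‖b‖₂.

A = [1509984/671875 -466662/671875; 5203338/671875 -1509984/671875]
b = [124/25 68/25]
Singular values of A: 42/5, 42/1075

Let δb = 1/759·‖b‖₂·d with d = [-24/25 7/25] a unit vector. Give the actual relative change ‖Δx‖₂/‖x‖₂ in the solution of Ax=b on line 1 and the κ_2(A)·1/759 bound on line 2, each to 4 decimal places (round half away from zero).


0.0019
0.2833

σ_max = 42/5, σ_min = 42/1075
condition number: (42/5) ÷ (42/1075) = 215.0000
κ_2(A)·‖δb‖/‖b‖ = 0.2833
solve Ax = b  →  x = [-28.2095 -98.4190]
2-norm of b is 5.6569; of x, 102.3821
Δx = A⁻¹·δb where δb = 1/759·5.6569·d; ‖Δx‖ = 0.1908
realised ‖Δx‖/‖x‖ = 0.0019
realised/bound (from unrounded values) ≈ 0.0066


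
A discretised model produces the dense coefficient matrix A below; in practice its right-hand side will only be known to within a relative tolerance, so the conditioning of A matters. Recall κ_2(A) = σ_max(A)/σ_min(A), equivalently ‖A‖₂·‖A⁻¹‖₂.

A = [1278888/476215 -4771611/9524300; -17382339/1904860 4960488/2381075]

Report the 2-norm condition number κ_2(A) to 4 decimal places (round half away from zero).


M = AᵀA = [13132583255025/145139664784 -184654480140/9071229049; -184654480140/9071229049 666354129129/145139664784]. tr(M)=4104383517/43170632, det(M)=1445900625/1381460224
solving λ² − 4104383517/43170632·λ + 1445900625/1381460224 = 0 gives λ = 1521/16, 950625/86341264
σ_max=√(1521/16)=(39/4), σ_min=√(950625/86341264)=(975/9292) → κ = 92.9200

92.9200


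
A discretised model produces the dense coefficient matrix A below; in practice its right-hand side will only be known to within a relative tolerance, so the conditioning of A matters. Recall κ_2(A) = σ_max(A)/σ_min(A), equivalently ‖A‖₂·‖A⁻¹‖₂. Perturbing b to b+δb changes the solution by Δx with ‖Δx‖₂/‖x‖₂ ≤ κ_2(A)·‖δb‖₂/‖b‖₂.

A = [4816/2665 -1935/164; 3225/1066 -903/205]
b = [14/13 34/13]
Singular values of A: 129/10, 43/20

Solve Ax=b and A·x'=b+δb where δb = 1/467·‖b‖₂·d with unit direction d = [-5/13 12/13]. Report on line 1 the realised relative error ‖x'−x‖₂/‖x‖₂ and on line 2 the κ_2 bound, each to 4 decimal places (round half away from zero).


σ_max = 129/10, σ_min = 43/20
κ_2(A) = (129/10) / (43/20) = 6.0000
bound on ‖Δx‖/‖x‖: κ·ε = 6.0000·1/467 = 0.0128
solve Ax = b  →  x = [0.9416 0.0529]
‖b‖ = 2.8284, ‖x‖ = 0.9431
with δb = [-0.0023 0.0056], A·Δx = δb → ‖Δx‖ = 0.0028
relative error = 0.0030
tightness: 0.0030 against a bound of 0.0128 (unrounded ratio ≈ 0.2325)

0.0030
0.0128


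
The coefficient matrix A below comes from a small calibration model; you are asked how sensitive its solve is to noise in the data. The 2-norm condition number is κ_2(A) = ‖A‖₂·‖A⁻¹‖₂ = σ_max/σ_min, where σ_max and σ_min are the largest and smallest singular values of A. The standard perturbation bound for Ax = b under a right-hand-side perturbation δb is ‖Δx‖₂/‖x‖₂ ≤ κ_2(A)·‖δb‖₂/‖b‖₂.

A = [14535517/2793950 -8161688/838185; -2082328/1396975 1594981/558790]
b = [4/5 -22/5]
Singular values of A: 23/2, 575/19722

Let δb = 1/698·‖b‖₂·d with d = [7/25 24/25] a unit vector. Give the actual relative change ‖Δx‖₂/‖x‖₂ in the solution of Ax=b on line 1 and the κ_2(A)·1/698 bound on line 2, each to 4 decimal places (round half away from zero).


largest singular value 23/2, smallest 575/19722
condition number: (23/2) ÷ (575/19722) = 394.4400
worst-case relative error ≤ 394.4400 × 1/698 = 0.5651
solve Ax = b  →  x = [-120.9739 -64.7165]
‖b‖ = 4.4721, ‖x‖ = 137.1966
re-solving with b+δb shifts x by Δx of norm 0.2198
relative error = 0.0016
realised/bound (from unrounded values) ≈ 0.0028

0.0016
0.5651


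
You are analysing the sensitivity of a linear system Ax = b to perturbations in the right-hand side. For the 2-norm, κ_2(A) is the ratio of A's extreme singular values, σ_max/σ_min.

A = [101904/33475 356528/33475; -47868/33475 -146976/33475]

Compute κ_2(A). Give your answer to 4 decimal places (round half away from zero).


AᵀA = [15000912/1326125 51321984/1326125; 51321984/1326125 175993088/1326125]; tr = 1527952/10609, det = 36864/10609
eigenvalues of AᵀA: λ = (tr ± √(tr²−4·det))/2 = 144, 256/10609
σ_max=√144=12, σ_min=√(256/10609)=(16/103) → κ = 77.2500

77.2500


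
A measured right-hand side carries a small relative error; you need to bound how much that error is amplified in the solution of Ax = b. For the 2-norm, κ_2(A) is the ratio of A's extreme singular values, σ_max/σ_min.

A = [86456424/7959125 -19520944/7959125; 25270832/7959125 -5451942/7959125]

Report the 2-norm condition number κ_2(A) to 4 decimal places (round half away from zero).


form AᵀA = [12981325121344/101356273225 -584155558944/20271254645; -584155558944/20271254645 657265481956/101356273225] with trace 324535172/2411809 and determinant 181063936/1507380625
λ_max, λ_min = (324535172/2411809 ± √65825176899146809104/3635514157800625)/2 = 3364/25, 53824/60295225
σ_max=√(3364/25)=(58/5), σ_min=√(53824/60295225)=(232/7765) → κ = 388.2500

388.2500


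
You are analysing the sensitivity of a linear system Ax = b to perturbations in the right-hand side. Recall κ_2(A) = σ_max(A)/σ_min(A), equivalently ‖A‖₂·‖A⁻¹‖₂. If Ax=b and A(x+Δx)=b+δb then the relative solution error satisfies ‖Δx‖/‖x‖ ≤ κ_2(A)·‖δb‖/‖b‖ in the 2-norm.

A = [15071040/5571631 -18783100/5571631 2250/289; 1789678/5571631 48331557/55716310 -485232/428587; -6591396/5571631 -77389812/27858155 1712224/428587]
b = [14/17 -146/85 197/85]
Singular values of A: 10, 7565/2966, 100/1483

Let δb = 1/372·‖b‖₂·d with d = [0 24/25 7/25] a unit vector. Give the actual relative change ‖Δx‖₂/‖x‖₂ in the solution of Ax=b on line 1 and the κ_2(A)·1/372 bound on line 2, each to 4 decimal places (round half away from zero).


from the listed singular values, σ₁ = 10, σ_n = 100/1483
κ = σ_max/σ_min = 10/(100/1483) = 148.3000
perturbation bound = 148.3000·1/372 = 0.3987
solve Ax = b  →  x = [4.3452 -12.4672 -6.8024]
‖b‖ = 3.0000, ‖x‖ = 14.8521
Δx = A⁻¹·δb where δb = 1/372·3.0000·d; ‖Δx‖ = 0.1196
dividing the unrounded norms, ‖Δx‖/‖x‖ = 0.0081
tightness: 0.0081 against a bound of 0.3987 (unrounded ratio ≈ 0.0202)

0.0081
0.3987


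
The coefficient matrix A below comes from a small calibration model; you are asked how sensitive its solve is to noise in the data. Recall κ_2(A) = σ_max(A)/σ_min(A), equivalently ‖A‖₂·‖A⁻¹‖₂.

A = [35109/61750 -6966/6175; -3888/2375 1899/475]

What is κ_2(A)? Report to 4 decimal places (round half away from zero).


form AᵀA = [18322281/6100900 -2192103/305045; -2192103/305045 1052757/61009] with trace 731349/36100 and determinant 6561/36100
λ_max, λ_min = (731349/36100 ± √533923951401/1303210000)/2 = 81/4, 81/9025
κ_2(A) = √(λ_max/λ_min) = √((81/4) / (81/9025)) = 47.5000

47.5000


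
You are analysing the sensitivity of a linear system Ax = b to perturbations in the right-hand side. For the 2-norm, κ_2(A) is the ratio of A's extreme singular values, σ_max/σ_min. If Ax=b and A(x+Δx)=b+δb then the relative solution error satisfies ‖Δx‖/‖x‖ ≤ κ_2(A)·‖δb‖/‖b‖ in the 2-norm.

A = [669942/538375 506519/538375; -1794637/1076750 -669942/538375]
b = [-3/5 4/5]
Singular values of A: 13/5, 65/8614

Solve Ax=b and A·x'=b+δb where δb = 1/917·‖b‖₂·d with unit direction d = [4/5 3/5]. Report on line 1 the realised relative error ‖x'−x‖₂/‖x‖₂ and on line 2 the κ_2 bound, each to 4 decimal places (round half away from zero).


σ_max = 13/5, σ_min = 65/8614
κ_2(A) = (13/5) / (65/8614) = 344.5600
perturbation bound = 344.5600·1/917 = 0.3757
solve Ax = b  →  x = [-0.3077 -0.2308]
2-norm of b is 1.0000; of x, 0.3846
re-solving with b+δb shifts x by Δx of norm 0.1445
dividing the unrounded norms, ‖Δx‖/‖x‖ = 0.3757
so the bound is sharp here: realised error equals the bound

0.3757
0.3757


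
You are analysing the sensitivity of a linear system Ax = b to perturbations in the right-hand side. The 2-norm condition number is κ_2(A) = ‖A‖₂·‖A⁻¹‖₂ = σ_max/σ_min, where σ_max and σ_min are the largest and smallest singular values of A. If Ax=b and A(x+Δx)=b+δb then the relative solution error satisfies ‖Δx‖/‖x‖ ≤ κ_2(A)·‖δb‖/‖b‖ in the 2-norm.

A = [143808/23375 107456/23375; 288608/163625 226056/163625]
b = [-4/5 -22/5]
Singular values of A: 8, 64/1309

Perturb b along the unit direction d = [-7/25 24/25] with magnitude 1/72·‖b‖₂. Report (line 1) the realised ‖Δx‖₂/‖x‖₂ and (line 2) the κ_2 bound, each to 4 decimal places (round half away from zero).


σ_max = 8, σ_min = 64/1309
κ_2(A) = 8 / (64/1309) = 163.6250
perturbation bound = 163.6250·1/72 = 2.2726
solve Ax = b  →  x = [48.8875 -65.6000]
‖b‖ = 4.4721, ‖x‖ = 81.8129
re-solving with b+δb shifts x by Δx of norm 1.2704
realised ‖Δx‖/‖x‖ = 0.0155
so the bound overstates the realised error by a factor of ≈ 146.3513 (computed from the unrounded values)

0.0155
2.2726


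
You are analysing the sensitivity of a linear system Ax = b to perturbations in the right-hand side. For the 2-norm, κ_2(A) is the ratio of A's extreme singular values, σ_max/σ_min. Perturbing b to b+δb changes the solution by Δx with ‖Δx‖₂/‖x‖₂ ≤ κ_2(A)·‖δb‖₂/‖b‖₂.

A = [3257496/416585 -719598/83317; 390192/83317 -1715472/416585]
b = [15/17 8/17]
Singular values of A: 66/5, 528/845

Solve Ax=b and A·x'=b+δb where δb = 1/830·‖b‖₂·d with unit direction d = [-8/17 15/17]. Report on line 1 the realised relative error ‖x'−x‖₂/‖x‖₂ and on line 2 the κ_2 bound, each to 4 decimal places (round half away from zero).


0.0255
0.0255

σ_max = 66/5, σ_min = 528/845
κ = σ_max/σ_min = (66/5)/(528/845) = 21.1250
κ_2(A)·‖δb‖/‖b‖ = 0.0255
solve Ax = b  →  x = [0.0522 -0.0549]
2-norm of b is 1.0000; of x, 0.0758
re-solving with b+δb shifts x by Δx of norm 0.0019
dividing the unrounded norms, ‖Δx‖/‖x‖ = 0.0255
tightness: 0.0255 against a bound of 0.0255; the bound is attained (ratio 1)


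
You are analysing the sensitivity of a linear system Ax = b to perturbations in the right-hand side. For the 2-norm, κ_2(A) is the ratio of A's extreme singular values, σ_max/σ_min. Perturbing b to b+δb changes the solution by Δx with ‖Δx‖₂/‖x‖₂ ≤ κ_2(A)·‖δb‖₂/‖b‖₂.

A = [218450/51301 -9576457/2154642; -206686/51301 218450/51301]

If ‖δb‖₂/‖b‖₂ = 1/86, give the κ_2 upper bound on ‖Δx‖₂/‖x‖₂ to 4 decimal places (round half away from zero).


3.7238

AᵀA = [107538056/3129361 -2371165525/65716581; -2371165525/65716581 209140688089/5520192804]; tr = 474242353/6563844, det = 83521/1640961
λ_max, λ_min = (474242353/6563844 ± √224897037877941025/43084048056336)/2 = 289/4, 1156/1640961
κ = σ_max/σ_min = (17/2)/(34/1281) = 320.2500
perturbation bound = 320.2500·1/86 = 3.7238


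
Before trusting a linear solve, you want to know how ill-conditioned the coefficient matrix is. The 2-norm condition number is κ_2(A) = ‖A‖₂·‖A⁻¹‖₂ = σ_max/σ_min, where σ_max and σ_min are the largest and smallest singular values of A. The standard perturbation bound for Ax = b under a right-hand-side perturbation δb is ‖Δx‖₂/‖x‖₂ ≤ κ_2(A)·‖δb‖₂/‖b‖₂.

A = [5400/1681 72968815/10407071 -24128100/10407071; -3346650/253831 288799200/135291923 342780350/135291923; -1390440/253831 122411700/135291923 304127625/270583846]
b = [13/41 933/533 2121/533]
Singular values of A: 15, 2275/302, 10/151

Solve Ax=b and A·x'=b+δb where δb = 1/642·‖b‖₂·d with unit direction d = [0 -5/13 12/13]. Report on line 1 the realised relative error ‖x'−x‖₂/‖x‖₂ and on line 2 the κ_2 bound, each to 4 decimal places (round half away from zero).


0.0023
0.3528

σ_max = 15, σ_min = 10/151
κ_2(A) = 15 / (10/151) = 226.5000
κ_2(A)·‖δb‖/‖b‖ = 0.3528
solve Ax = b  →  x = [9.7488 9.8405 43.1309]
‖b‖₂ = 4.3589 and ‖x‖₂ = 45.3006
with δb = [0.0000 -0.0026 0.0063], A·Δx = δb → ‖Δx‖ = 0.1025
realised ‖Δx‖/‖x‖ = 0.0023
so the bound overstates the realised error by a factor of ≈ 155.8902 (computed from the unrounded values)


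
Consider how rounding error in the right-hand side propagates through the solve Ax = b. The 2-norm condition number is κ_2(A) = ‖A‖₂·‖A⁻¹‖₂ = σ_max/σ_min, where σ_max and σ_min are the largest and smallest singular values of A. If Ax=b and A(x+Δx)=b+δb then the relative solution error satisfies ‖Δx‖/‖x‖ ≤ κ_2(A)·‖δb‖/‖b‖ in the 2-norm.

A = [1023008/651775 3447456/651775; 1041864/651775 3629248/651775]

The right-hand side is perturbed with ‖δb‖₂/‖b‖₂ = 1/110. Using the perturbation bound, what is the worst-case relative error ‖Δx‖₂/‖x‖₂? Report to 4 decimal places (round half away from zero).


2.0432

form AᵀA = [507021632/101025125 1737921024/101025125; 1737921024/101025125 5958714368/101025125] with trace 51725888/808201 and determinant 65536/808201
char-poly roots: 64 and 1024/808201
σ_max=√64=8, σ_min=√(1024/808201)=(32/899) → κ = 224.7500
worst-case relative error ≤ 224.7500 × 1/110 = 2.0432


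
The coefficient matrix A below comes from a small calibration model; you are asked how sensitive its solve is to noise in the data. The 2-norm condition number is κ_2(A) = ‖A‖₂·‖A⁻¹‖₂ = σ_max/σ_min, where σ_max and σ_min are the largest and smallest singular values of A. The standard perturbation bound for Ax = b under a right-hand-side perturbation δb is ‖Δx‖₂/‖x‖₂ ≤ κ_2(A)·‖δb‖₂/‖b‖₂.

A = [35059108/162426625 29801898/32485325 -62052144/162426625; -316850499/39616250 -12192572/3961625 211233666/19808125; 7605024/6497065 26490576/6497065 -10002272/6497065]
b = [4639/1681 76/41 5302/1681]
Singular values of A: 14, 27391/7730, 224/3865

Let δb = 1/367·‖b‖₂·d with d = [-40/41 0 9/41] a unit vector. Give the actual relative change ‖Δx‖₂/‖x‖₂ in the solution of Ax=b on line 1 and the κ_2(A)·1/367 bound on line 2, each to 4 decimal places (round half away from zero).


σ_max = 14, σ_min = 224/3865
κ_2(A) = 14 / (224/3865) = 241.5625
bound on ‖Δx‖/‖x‖: κ·ε = 241.5625·1/367 = 0.6582
solve Ax = b  →  x = [-27.8379 1.0637 -20.3976]
‖b‖ = 4.5826, ‖x‖ = 34.5275
with δb = [-0.0122 0.0000 0.0027], A·Δx = δb → ‖Δx‖ = 0.2154
dividing the unrounded norms, ‖Δx‖/‖x‖ = 0.0062
so the bound overstates the realised error by a factor of ≈ 105.4831 (computed from the unrounded values)

0.0062
0.6582


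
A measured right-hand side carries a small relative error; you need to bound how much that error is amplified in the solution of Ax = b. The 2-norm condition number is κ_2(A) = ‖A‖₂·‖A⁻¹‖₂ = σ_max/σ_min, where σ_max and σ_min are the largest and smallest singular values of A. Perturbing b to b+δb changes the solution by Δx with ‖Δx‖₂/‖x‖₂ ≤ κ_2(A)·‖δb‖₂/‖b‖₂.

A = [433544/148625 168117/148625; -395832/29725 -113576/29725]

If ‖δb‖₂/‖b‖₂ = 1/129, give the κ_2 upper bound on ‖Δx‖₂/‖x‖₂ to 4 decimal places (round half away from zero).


0.3990

M = AᵀA = [2442019456/13140625 711964008/13140625; 711964008/13140625 208656169/13140625]. tr(M)=4241081/21025, det(M)=322624/21025
λ_max, λ_min = (4241081/21025 ± √17959635370161/442050625)/2 = 5041/25, 64/841
σ_max=√(5041/25)=(71/5), σ_min=√(64/841)=(8/29) → κ = 51.4750
bound on ‖Δx‖/‖x‖: κ·ε = 51.4750·1/129 = 0.3990


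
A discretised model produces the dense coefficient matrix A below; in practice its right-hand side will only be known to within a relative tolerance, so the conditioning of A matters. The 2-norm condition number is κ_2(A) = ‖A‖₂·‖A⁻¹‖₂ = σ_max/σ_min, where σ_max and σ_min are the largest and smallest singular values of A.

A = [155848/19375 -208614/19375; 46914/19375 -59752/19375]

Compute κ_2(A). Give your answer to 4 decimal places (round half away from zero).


155.0000

AᵀA = [42383236/600625 -56504448/600625; -56504448/600625 75344164/600625]; tr = 4709096/24025, det = 38416/24025
eigenvalues of AᵀA: λ = (tr ± √(tr²−4·det))/2 = 196, 196/24025
so κ_2 = √(196 / (196/24025)) = 155.0000


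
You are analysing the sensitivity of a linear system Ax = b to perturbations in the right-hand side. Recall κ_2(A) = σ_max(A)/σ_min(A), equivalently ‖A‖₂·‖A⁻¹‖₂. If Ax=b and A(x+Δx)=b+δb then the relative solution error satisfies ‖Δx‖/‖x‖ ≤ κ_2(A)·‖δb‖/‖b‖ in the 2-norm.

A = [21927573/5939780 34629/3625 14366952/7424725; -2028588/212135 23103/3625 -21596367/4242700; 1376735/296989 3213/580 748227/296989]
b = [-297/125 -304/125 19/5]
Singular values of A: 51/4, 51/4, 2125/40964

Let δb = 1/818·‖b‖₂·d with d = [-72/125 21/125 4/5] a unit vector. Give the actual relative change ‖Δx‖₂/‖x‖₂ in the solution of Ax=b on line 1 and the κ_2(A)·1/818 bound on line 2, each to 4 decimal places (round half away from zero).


from the listed singular values, σ₁ = 51/4, σ_n = 2125/40964
condition number: (51/4) ÷ (2125/40964) = 245.7840
bound on ‖Δx‖/‖x‖: κ·ε = 245.7840·1/818 = 0.3005
solve Ax = b  →  x = [-36.0884 -0.1055 68.1427]
‖b‖ = 5.0990, ‖x‖ = 77.1091
δb = ε·‖b‖·d = [-0.0036 0.0010 0.0050]; solving A·Δx = δb gives ‖Δx‖ = 0.1202
relative error = 0.0016
tightness: 0.0016 against a bound of 0.3005 (unrounded ratio ≈ 0.0052)

0.0016
0.3005


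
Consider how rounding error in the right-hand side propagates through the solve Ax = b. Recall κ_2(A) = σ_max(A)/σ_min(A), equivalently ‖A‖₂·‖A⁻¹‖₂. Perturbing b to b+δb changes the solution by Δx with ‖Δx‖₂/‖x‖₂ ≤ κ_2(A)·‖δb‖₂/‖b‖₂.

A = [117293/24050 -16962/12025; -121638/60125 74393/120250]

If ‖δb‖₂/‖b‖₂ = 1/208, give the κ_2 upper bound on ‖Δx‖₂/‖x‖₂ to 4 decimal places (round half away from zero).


M = AᵀA = [2385351529/85562500 -173926368/21390625; -173926368/21390625 202989721/85562500]. tr(M)=2070673/68450, det(M)=14641/547600
λ_max, λ_min = (2070673/68450 ± √1071796396176/1171350625)/2 = 121/4, 121/136900
κ = σ_max/σ_min = (11/2)/(11/370) = 185.0000
bound on ‖Δx‖/‖x‖: κ·ε = 185.0000·1/208 = 0.8894

0.8894


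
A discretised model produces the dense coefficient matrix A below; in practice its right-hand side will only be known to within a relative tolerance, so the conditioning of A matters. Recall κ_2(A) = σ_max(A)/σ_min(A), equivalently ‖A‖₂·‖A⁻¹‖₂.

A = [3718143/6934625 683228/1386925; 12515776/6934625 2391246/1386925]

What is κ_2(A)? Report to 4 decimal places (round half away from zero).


191.3000

M = AᵀA = [272750778001/76942438225 51949821924/15388487645; 51949821924/15388487645 9895772692/3077697529]. tr(M)=618484061/91489225, det(M)=114244/91489225
λ_max, λ_min = (618484061/91489225 ± √382480725330968121/8370278291100625)/2 = 169/25, 676/3659569
κ = σ_max/σ_min = (13/5)/(26/1913) = 191.3000


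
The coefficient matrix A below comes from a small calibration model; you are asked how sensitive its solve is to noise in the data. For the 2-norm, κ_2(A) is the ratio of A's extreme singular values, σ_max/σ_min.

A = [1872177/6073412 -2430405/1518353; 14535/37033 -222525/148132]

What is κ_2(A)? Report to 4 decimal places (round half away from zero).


30.6480

form AᵀA = [10924212969/43860087184 -2968839540/2741255449; -2968839540/2741255449 211353869025/43860087184] with trace 66114837/13045832 and determinant 11390625/417466624
λ_max, λ_min = (66114837/13045832 ± √272037290563809/10637108285764)/2 = 81/16, 140625/26091664
κ = σ_max/σ_min = (9/4)/(375/5108) = 30.6480


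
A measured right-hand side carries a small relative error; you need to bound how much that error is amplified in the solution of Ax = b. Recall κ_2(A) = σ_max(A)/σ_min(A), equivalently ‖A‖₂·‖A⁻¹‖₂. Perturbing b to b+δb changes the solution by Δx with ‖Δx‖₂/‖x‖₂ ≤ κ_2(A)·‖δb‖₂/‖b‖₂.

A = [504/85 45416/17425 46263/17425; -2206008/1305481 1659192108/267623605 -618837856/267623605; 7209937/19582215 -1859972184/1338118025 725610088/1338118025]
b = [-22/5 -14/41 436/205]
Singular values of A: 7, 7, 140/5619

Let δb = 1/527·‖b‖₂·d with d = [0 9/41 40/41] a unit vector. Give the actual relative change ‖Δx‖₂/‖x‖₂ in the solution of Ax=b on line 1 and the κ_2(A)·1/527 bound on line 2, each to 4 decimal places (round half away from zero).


σ_max = 7, σ_min = 140/5619
condition number: 7 ÷ (140/5619) = 280.9500
worst-case relative error ≤ 280.9500 × 1/527 = 0.5331
solve Ax = b  →  x = [-38.2790 15.2098 68.9006]
‖b‖ = 4.8990, ‖x‖ = 80.2740
with δb = [0.0000 0.0020 0.0091], A·Δx = δb → ‖Δx‖ = 0.3731
dividing the unrounded norms, ‖Δx‖/‖x‖ = 0.0046
realised/bound (from unrounded values) ≈ 0.0087

0.0046
0.5331
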